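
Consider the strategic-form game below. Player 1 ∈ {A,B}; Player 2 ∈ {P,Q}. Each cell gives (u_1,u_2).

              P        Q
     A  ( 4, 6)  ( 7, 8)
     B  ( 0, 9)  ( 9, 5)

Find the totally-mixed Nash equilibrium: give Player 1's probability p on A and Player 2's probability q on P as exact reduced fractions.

P1 mixes 2/3 on A; P2 mixes 1/3 on P

P1 indiff ⇒ q·4+(1-q)·7 = q·0+(1-q)·9 ⇒ q(4) = (1-q)(2) ⇒ q = 1/3
P2 indiff ⇒ p·6+(1-p)·9 = p·8+(1-p)·5 ⇒ p(-2) = (1-p)(-4) ⇒ p = 2/3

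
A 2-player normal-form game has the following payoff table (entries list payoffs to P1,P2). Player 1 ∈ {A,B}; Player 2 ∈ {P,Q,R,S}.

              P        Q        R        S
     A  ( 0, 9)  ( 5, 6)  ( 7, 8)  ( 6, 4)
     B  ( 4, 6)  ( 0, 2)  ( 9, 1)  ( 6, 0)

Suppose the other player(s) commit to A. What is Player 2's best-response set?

u_2(P vs A) = 9
u_2(Q vs A) = 6
u_2(R vs A) = 8
u_2(S vs A) = 4
max payoff 9 at {P}

argmax u_2 = {P}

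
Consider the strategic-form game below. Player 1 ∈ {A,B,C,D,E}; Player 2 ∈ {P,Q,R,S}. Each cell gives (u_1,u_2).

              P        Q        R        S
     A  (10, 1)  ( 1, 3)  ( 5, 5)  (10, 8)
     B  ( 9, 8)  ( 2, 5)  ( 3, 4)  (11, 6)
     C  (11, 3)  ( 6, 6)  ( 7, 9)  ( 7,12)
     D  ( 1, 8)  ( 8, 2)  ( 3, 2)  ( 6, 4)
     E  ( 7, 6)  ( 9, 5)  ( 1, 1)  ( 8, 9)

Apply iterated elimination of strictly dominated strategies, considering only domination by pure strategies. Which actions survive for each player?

P2 drop Q (S beats it: A:8>3 B:6>5 C:12>6 D:4>2 E:9>5)
P1 drop D (A beats it: P:10>1 R:5>3 S:10>6)
P1 drop E (A beats it: P:10>7 R:5>1 S:10>8)
P2 drop R (S beats it: A:8>5 B:6>4 C:12>9)
P1→{A,B,C} P2→{P,S}

Survivors P1:{A,B,C} P2:{P,S}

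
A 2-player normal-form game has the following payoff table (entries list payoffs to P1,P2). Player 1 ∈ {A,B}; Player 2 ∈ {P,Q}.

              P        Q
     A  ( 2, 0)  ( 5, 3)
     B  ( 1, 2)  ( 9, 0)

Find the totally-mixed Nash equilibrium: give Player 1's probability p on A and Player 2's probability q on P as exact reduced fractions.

P1 indiff ⇒ q·2+(1-q)·5 = q·1+(1-q)·9 ⇒ q(1) = (1-q)(4) ⇒ q = 4/5
P2 indiff ⇒ p·0+(1-p)·2 = p·3+(1-p)·0 ⇒ p(-3) = (1-p)(-2) ⇒ p = 2/5

(p,q) = (2/5, 4/5)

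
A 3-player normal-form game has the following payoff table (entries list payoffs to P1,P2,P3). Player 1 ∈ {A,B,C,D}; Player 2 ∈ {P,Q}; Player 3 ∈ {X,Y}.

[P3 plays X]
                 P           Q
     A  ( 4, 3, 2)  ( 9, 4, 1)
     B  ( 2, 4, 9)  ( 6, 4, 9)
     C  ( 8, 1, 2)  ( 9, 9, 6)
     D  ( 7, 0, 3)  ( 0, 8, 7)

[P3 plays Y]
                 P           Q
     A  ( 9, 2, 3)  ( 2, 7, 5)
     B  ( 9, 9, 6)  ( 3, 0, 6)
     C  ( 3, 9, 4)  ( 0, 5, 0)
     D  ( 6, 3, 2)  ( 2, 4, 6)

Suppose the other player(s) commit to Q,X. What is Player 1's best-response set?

u_1(A vs Q,X) = 9
u_1(B vs Q,X) = 6
u_1(C vs Q,X) = 9
u_1(D vs Q,X) = 0
max payoff 9 at {A,C}

BR_1 = {A,C}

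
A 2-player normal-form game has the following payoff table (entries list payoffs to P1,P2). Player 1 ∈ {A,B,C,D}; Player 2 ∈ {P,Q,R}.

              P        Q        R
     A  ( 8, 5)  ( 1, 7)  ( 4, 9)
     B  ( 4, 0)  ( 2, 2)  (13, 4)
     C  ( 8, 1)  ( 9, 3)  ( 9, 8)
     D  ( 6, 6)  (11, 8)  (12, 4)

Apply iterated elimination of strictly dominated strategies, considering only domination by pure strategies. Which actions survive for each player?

P2 drop P (Q beats it: A:7>5 B:2>0 C:3>1 D:8>6)
P1 drop A (B beats it: Q:2>1 R:13>4)
P1 drop C (D beats it: Q:11>9 R:12>9)
P1→{B,D} P2→{Q,R}

IESDS → P1:{B,D} P2:{Q,R}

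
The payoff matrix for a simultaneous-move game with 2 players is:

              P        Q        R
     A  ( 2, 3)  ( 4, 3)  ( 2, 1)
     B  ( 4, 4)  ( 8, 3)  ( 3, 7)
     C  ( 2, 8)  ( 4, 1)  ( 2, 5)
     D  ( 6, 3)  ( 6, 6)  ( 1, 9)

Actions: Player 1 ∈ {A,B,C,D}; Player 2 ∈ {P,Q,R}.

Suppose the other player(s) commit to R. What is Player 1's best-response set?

BR_1 = {B}

u_1(A vs R) = 2
u_1(B vs R) = 3
u_1(C vs R) = 2
u_1(D vs R) = 1
max payoff 3 at {B}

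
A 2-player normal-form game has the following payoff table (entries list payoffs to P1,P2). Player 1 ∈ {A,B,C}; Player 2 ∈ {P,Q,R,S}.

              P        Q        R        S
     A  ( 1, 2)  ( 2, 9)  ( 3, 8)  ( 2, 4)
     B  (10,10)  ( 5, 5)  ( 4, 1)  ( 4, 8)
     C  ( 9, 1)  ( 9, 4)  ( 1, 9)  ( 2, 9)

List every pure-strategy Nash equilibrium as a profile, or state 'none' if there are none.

PSNE = {(B,P)}

(A,P): not NE [P1→B gives 10>1; P2→Q gives 9>2]
(A,Q): not NE [P1→C gives 9>2]
(A,R): not NE [P1→B gives 4>3; P2→Q gives 9>8]
(A,S): not NE [P1→B gives 4>2; P2→Q gives 9>4]
(B,P): NE
(B,Q): not NE [P1→C gives 9>5; P2→P gives 10>5]
(B,R): not NE [P2→P gives 10>1]
(B,S): not NE [P2→P gives 10>8]
(C,P): not NE [P1→B gives 10>9; P2→S gives 9>1]
(C,Q): not NE [P2→S gives 9>4]
(C,R): not NE [P1→B gives 4>1]
(C,S): not NE [P1→B gives 4>2]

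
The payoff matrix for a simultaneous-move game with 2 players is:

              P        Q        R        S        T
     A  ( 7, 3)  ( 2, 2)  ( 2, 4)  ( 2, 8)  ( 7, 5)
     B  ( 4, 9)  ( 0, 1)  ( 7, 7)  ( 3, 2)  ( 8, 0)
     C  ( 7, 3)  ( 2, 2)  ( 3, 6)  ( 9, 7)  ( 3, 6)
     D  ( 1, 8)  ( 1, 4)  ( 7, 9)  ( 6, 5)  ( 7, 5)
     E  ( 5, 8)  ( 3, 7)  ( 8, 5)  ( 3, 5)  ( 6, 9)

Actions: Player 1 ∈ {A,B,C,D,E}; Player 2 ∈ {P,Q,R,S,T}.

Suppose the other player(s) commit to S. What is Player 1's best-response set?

P1 best: {C}

u_1(A vs S) = 2
u_1(B vs S) = 3
u_1(C vs S) = 9
u_1(D vs S) = 6
u_1(E vs S) = 3
max payoff 9 at {C}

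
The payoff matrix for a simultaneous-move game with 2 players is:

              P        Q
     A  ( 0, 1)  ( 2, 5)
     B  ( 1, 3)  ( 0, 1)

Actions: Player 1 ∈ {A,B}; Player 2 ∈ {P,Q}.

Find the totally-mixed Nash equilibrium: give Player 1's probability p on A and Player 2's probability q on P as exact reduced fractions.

P1 indiff ⇒ q·0+(1-q)·2 = q·1+(1-q)·0 ⇒ q(-1) = (1-q)(-2) ⇒ q = 2/3
P2 indiff ⇒ p·1+(1-p)·3 = p·5+(1-p)·1 ⇒ p(-4) = (1-p)(-2) ⇒ p = 1/3

P1 mixes 1/3 on A; P2 mixes 2/3 on P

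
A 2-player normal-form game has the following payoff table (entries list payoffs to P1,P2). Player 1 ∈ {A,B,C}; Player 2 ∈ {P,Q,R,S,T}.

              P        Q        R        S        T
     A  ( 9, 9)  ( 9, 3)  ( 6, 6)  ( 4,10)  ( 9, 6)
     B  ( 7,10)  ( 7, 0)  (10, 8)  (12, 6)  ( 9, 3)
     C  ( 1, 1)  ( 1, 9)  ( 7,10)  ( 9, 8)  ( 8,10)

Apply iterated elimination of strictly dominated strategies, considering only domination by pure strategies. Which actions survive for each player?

Survivors P1:{A,B} P2:{P,S}

P1 drop C (B beats it: P:7>1 Q:7>1 R:10>7 S:12>9 T:9>8)
P2 drop Q (P beats it: A:9>3 B:10>0)
P2 drop R (P beats it: A:9>6 B:10>8)
P2 drop T (P beats it: A:9>6 B:10>3)
P1→{A,B} P2→{P,S}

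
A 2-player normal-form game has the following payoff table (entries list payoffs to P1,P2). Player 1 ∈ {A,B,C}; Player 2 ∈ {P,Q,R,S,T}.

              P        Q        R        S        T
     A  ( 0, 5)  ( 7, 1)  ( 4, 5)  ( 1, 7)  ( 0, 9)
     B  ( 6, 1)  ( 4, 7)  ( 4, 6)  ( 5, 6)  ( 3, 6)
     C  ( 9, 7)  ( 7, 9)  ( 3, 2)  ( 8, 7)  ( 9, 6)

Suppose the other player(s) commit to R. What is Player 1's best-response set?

BR_1 = {A,B}

u_1(A vs R) = 4
u_1(B vs R) = 4
u_1(C vs R) = 3
max payoff 4 at {A,B}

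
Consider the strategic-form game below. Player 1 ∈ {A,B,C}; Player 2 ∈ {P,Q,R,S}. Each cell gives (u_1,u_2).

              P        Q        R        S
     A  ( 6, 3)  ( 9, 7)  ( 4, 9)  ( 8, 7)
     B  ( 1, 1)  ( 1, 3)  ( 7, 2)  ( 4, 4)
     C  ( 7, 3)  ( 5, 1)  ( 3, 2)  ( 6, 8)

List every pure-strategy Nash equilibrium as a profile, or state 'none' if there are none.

(A,P): not NE [P1→C gives 7>6; P2→R gives 9>3]
(A,Q): not NE [P2→R gives 9>7]
(A,R): not NE [P1→B gives 7>4]
(A,S): not NE [P2→R gives 9>7]
(B,P): not NE [P1→C gives 7>1; P2→S gives 4>1]
(B,Q): not NE [P1→A gives 9>1; P2→S gives 4>3]
(B,R): not NE [P2→S gives 4>2]
(B,S): not NE [P1→A gives 8>4]
(C,P): not NE [P2→S gives 8>3]
(C,Q): not NE [P1→A gives 9>5; P2→S gives 8>1]
(C,R): not NE [P1→B gives 7>3; P2→S gives 8>2]
(C,S): not NE [P1→A gives 8>6]

PSNE: ∅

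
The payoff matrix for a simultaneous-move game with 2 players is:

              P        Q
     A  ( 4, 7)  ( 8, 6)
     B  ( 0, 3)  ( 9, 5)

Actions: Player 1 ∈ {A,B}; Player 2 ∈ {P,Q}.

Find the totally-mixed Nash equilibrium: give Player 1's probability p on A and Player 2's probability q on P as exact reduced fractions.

P1 indiff ⇒ q·4+(1-q)·8 = q·0+(1-q)·9 ⇒ q(4) = (1-q)(1) ⇒ q = 1/5
P2 indiff ⇒ p·7+(1-p)·3 = p·6+(1-p)·5 ⇒ p(1) = (1-p)(2) ⇒ p = 2/3

P1 mixes 2/3 on A; P2 mixes 1/5 on P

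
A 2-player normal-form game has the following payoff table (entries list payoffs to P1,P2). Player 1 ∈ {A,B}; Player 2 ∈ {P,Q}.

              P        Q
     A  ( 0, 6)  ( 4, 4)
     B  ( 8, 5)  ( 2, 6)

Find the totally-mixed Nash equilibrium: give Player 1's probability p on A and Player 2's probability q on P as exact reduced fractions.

p=1/3, q=1/5

P1 indiff ⇒ q·0+(1-q)·4 = q·8+(1-q)·2 ⇒ q(-8) = (1-q)(-2) ⇒ q = 1/5
P2 indiff ⇒ p·6+(1-p)·5 = p·4+(1-p)·6 ⇒ p(2) = (1-p)(1) ⇒ p = 1/3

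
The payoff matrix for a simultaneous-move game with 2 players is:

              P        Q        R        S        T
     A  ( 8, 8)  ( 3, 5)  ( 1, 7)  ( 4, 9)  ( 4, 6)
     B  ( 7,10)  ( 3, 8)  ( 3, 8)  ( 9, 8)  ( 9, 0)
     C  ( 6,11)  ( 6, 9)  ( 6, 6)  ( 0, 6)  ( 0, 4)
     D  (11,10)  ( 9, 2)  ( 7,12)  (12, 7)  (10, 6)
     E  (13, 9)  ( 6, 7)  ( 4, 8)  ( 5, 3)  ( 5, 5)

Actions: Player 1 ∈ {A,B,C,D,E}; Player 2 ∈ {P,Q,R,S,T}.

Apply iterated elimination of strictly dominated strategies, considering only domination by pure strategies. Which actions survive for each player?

P1 drop A (D beats it: P:11>8 Q:9>3 R:7>1 S:12>4 T:10>4)
P1 drop B (D beats it: P:11>7 Q:9>3 R:7>3 S:12>9 T:10>9)
P1 drop C (D beats it: P:11>6 Q:9>6 R:7>6 S:12>0 T:10>0)
P2 drop Q (P beats it: D:10>2 E:9>7)
P2 drop S (P beats it: D:10>7 E:9>3)
P2 drop T (P beats it: D:10>6 E:9>5)
P1→{D,E} P2→{P,R}

IESDS → P1:{D,E} P2:{P,R}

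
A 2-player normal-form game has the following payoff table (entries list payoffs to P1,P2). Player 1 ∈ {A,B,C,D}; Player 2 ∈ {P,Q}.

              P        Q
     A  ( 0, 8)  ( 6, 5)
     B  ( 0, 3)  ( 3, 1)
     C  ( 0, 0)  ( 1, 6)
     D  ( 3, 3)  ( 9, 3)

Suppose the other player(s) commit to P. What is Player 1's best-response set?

BR_1 = {D}

u_1(A vs P) = 0
u_1(B vs P) = 0
u_1(C vs P) = 0
u_1(D vs P) = 3
max payoff 3 at {D}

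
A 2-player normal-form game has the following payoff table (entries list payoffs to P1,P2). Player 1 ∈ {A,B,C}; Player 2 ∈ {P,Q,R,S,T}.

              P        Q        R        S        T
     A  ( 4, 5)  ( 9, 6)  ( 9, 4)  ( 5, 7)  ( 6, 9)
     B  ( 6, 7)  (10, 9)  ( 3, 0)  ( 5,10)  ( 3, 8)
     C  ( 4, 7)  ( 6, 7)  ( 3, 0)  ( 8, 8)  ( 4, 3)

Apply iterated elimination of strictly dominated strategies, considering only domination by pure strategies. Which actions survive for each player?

Survivors P1:{A,C} P2:{S,T}

P2 drop P (S beats it: A:7>5 B:10>7 C:8>7)
P2 drop Q (S beats it: A:7>6 B:10>9 C:8>7)
P2 drop R (S beats it: A:7>4 B:10>0 C:8>0)
P1 drop B (C beats it: S:8>5 T:4>3)
P1→{A,C} P2→{S,T}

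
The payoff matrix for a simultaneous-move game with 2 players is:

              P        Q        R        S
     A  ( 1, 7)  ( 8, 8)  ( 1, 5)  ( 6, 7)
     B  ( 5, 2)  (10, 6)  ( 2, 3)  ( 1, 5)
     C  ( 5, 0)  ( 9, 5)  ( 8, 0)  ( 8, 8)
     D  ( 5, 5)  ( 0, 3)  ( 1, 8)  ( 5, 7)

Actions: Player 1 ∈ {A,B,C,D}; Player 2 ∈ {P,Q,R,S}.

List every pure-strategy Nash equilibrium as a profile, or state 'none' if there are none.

Nash profiles: (B,Q), (C,S)

(A,P): not NE [P1→D gives 5>1; P2→Q gives 8>7]
(A,Q): not NE [P1→B gives 10>8]
(A,R): not NE [P1→C gives 8>1; P2→Q gives 8>5]
(A,S): not NE [P1→C gives 8>6; P2→Q gives 8>7]
(B,P): not NE [P2→Q gives 6>2]
(B,Q): NE
(B,R): not NE [P1→C gives 8>2; P2→Q gives 6>3]
(B,S): not NE [P1→C gives 8>1; P2→Q gives 6>5]
(C,P): not NE [P2→S gives 8>0]
(C,Q): not NE [P1→B gives 10>9; P2→S gives 8>5]
(C,R): not NE [P2→S gives 8>0]
(C,S): NE
(D,P): not NE [P2→R gives 8>5]
(D,Q): not NE [P1→B gives 10>0; P2→R gives 8>3]
(D,R): not NE [P1→C gives 8>1]
(D,S): not NE [P1→C gives 8>5; P2→R gives 8>7]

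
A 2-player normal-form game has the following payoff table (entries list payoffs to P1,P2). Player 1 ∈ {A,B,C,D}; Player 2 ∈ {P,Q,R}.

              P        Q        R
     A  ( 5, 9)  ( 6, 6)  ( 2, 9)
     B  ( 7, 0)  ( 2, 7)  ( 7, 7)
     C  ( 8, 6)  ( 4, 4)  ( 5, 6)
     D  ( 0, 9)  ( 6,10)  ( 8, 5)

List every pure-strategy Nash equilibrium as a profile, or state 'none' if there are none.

(A,P): not NE [P1→C gives 8>5]
(A,Q): not NE [P2→R gives 9>6]
(A,R): not NE [P1→D gives 8>2]
(B,P): not NE [P1→C gives 8>7; P2→R gives 7>0]
(B,Q): not NE [P1→D gives 6>2]
(B,R): not NE [P1→D gives 8>7]
(C,P): NE
(C,Q): not NE [P1→D gives 6>4; P2→R gives 6>4]
(C,R): not NE [P1→D gives 8>5]
(D,P): not NE [P1→C gives 8>0; P2→Q gives 10>9]
(D,Q): NE
(D,R): not NE [P2→Q gives 10>5]

Nash profiles: (C,P), (D,Q)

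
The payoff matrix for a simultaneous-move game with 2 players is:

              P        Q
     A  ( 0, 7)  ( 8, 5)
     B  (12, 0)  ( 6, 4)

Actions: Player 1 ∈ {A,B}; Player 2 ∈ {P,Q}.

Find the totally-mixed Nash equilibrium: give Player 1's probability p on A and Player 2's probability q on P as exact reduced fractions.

P1 indiff ⇒ q·0+(1-q)·8 = q·12+(1-q)·6 ⇒ q(-12) = (1-q)(-2) ⇒ q = 1/7
P2 indiff ⇒ p·7+(1-p)·0 = p·5+(1-p)·4 ⇒ p(2) = (1-p)(4) ⇒ p = 2/3

(p,q) = (2/3, 1/7)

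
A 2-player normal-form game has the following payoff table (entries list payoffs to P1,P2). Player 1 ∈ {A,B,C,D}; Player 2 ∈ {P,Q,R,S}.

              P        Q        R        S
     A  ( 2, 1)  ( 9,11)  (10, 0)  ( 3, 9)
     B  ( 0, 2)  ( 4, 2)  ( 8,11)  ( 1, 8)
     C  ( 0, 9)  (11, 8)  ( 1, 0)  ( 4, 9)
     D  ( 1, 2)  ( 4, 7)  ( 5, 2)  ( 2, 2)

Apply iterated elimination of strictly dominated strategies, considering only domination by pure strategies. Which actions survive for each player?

Survivors P1:{A,C} P2:{P,Q,S}

P1 drop B (A beats it: P:2>0 Q:9>4 R:10>8 S:3>1)
P1 drop D (A beats it: P:2>1 Q:9>4 R:10>5 S:3>2)
P2 drop R (P beats it: A:1>0 C:9>0)
P1→{A,C} P2→{P,Q,S}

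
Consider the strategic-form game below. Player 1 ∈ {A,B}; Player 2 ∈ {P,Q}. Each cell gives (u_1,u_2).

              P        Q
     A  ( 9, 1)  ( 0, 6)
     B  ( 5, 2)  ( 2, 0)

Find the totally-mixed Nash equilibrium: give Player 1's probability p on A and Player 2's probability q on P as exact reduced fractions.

p=2/7, q=1/3

P1 indiff ⇒ q·9+(1-q)·0 = q·5+(1-q)·2 ⇒ q(4) = (1-q)(2) ⇒ q = 1/3
P2 indiff ⇒ p·1+(1-p)·2 = p·6+(1-p)·0 ⇒ p(-5) = (1-p)(-2) ⇒ p = 2/7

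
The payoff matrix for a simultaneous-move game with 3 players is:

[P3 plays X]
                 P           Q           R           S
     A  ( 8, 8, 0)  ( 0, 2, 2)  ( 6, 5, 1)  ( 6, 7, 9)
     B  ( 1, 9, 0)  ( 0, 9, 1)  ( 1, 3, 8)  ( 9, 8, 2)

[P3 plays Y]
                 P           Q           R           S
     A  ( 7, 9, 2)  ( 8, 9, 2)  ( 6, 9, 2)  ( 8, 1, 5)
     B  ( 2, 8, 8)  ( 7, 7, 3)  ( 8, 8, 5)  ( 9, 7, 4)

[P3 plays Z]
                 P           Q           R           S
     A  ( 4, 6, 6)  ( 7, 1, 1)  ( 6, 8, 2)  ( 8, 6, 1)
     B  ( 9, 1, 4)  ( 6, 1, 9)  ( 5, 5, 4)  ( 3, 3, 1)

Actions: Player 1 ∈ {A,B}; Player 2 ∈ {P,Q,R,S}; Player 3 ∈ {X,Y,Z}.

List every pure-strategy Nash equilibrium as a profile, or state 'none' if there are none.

(A,P,X): not NE [P3→Z gives 6>0]
(A,P,Y): not NE [P3→Z gives 6>2]
(A,P,Z): not NE [P1→B gives 9>4; P2→R gives 8>6]
(A,Q,X): not NE [P2→P gives 8>2]
(A,Q,Y): NE
(A,Q,Z): not NE [P2→R gives 8>1; P3→Y gives 2>1]
(A,R,X): not NE [P2→P gives 8>5; P3→Z gives 2>1]
(A,R,Y): not NE [P1→B gives 8>6]
(A,R,Z): NE
(A,S,X): not NE [P1→B gives 9>6; P2→P gives 8>7]
(A,S,Y): not NE [P1→B gives 9>8; P2→R gives 9>1; P3→X gives 9>5]
(A,S,Z): not NE [P2→R gives 8>6; P3→X gives 9>1]
(B,P,X): not NE [P1→A gives 8>1; P3→Y gives 8>0]
(B,P,Y): not NE [P1→A gives 7>2]
(B,P,Z): not NE [P2→R gives 5>1; P3→Y gives 8>4]
(B,Q,X): not NE [P3→Z gives 9>1]
(B,Q,Y): not NE [P1→A gives 8>7; P2→R gives 8>7; P3→Z gives 9>3]
(B,Q,Z): not NE [P1→A gives 7>6; P2→R gives 5>1]
(B,R,X): not NE [P1→A gives 6>1; P2→Q gives 9>3]
(B,R,Y): not NE [P3→X gives 8>5]
(B,R,Z): not NE [P1→A gives 6>5; P3→X gives 8>4]
(B,S,X): not NE [P2→Q gives 9>8; P3→Y gives 4>2]
(B,S,Y): not NE [P2→R gives 8>7]
(B,S,Z): not NE [P1→A gives 8>3; P2→R gives 5>3; P3→Y gives 4>1]

NE set: (A,Q,Y), (A,R,Z)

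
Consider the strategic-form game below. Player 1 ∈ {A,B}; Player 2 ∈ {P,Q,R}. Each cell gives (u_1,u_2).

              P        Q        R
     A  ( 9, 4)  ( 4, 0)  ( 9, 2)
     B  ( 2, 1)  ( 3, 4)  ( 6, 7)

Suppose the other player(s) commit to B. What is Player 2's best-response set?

P2 best: {R}

u_2(P vs B) = 1
u_2(Q vs B) = 4
u_2(R vs B) = 7
max payoff 7 at {R}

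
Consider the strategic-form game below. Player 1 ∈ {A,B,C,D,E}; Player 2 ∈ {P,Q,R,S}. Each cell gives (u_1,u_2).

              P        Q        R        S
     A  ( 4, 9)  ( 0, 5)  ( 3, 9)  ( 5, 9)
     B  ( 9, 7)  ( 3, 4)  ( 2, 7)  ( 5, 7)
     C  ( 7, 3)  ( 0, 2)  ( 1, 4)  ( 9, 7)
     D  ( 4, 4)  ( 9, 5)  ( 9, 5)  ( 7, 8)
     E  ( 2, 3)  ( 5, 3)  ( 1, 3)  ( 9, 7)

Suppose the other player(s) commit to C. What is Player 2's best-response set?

u_2(P vs C) = 3
u_2(Q vs C) = 2
u_2(R vs C) = 4
u_2(S vs C) = 7
max payoff 7 at {S}

BR_2 = {S}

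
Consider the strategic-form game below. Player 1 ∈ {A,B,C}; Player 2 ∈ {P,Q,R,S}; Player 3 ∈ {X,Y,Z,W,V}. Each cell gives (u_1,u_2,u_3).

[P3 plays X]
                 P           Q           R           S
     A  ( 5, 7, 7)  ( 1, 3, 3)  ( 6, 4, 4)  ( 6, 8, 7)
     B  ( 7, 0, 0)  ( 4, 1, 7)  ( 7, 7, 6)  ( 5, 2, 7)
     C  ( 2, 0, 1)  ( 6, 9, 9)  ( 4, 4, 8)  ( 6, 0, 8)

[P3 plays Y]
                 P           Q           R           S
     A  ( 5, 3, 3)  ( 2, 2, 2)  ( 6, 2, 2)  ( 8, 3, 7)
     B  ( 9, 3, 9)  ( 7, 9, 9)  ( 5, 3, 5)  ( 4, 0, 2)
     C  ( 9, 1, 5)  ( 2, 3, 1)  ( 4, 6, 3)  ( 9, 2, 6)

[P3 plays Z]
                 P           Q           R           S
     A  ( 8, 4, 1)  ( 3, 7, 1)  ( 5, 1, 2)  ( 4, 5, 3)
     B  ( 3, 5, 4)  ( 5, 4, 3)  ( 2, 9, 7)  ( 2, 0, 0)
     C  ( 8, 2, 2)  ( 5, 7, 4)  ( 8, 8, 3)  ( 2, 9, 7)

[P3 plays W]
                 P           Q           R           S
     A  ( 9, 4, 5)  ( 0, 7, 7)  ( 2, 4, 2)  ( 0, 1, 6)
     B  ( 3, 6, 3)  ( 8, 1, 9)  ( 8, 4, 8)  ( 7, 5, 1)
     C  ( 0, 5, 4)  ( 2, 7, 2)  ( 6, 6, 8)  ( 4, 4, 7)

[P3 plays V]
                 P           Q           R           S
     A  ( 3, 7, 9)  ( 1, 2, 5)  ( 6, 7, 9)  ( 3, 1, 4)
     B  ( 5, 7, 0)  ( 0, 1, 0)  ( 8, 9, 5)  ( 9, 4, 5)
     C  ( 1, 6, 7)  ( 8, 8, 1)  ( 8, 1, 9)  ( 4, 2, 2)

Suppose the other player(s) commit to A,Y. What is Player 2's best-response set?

P2 best: {P,S}

u_2(P vs A,Y) = 3
u_2(Q vs A,Y) = 2
u_2(R vs A,Y) = 2
u_2(S vs A,Y) = 3
max payoff 3 at {P,S}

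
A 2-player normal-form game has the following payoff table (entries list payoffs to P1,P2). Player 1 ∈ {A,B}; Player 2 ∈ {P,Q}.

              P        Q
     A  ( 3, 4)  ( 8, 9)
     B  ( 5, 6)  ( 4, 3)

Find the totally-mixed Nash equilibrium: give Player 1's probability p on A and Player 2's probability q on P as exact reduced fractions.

P1 indiff ⇒ q·3+(1-q)·8 = q·5+(1-q)·4 ⇒ q(-2) = (1-q)(-4) ⇒ q = 2/3
P2 indiff ⇒ p·4+(1-p)·6 = p·9+(1-p)·3 ⇒ p(-5) = (1-p)(-3) ⇒ p = 3/8

p=3/8, q=2/3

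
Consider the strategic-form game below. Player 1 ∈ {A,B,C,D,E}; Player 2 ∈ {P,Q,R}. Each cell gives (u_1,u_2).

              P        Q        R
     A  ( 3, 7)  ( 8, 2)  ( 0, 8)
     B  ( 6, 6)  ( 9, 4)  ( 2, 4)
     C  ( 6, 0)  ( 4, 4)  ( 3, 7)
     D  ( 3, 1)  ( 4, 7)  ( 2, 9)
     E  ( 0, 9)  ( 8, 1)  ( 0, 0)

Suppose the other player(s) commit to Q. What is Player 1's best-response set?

P1 best: {B}

u_1(A vs Q) = 8
u_1(B vs Q) = 9
u_1(C vs Q) = 4
u_1(D vs Q) = 4
u_1(E vs Q) = 8
max payoff 9 at {B}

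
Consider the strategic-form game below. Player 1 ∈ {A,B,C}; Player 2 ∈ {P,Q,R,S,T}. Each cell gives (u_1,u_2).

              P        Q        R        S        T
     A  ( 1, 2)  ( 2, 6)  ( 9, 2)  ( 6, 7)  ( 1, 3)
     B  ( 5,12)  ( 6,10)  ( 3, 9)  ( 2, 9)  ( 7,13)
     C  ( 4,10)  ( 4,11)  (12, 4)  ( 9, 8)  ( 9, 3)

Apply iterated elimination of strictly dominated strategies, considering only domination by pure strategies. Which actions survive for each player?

IESDS → P1:{B,C} P2:{P,Q,T}

P1 drop A (C beats it: P:4>1 Q:4>2 R:12>9 S:9>6 T:9>1)
P2 drop R (P beats it: B:12>9 C:10>4)
P2 drop S (P beats it: B:12>9 C:10>8)
P1→{B,C} P2→{P,Q,T}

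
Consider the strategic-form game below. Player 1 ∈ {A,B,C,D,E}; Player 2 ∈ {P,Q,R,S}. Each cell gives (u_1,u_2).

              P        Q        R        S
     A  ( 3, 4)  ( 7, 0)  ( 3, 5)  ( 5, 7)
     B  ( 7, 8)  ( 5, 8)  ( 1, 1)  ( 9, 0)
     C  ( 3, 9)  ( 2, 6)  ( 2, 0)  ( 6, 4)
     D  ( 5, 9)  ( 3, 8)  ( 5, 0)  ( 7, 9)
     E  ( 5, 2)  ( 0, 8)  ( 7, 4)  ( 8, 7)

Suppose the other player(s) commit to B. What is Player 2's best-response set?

u_2(P vs B) = 8
u_2(Q vs B) = 8
u_2(R vs B) = 1
u_2(S vs B) = 0
max payoff 8 at {P,Q}

BR_2 = {P,Q}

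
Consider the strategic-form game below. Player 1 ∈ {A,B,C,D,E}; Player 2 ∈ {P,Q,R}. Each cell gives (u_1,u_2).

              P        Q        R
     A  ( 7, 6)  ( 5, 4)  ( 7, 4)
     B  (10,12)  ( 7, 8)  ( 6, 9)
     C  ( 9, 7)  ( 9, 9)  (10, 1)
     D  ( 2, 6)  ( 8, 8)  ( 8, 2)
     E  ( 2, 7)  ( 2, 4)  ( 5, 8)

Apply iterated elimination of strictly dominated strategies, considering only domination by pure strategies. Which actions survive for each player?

IESDS → P1:{B,C} P2:{P,Q}

P1 drop A (C beats it: P:9>7 Q:9>5 R:10>7)
P1 drop D (C beats it: P:9>2 Q:9>8 R:10>8)
P1 drop E (B beats it: P:10>2 Q:7>2 R:6>5)
P2 drop R (P beats it: B:12>9 C:7>1)
P1→{B,C} P2→{P,Q}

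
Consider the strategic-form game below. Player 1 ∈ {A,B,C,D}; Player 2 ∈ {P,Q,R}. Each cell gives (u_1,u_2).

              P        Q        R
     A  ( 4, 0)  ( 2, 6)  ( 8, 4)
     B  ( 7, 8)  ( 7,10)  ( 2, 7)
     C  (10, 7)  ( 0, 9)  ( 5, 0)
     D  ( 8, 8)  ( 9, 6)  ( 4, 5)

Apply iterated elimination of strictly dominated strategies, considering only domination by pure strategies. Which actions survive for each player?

P1 drop B (D beats it: P:8>7 Q:9>7 R:4>2)
P2 drop R (Q beats it: A:6>4 C:9>0 D:6>5)
P1 drop A (D beats it: P:8>4 Q:9>2)
P1→{C,D} P2→{P,Q}

Remaining: P1:{C,D} P2:{P,Q}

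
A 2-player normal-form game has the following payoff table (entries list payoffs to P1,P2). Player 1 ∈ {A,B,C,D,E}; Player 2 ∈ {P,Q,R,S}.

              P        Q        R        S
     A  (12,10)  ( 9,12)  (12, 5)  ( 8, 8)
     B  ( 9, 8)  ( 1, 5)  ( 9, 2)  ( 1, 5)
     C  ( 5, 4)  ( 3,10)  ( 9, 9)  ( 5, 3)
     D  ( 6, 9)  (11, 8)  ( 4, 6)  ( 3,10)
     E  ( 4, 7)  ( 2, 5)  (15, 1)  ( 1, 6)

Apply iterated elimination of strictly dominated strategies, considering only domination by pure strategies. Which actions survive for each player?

P1 drop B (A beats it: P:12>9 Q:9>1 R:12>9 S:8>1)
P1 drop C (A beats it: P:12>5 Q:9>3 R:12>9 S:8>5)
P2 drop R (P beats it: A:10>5 D:9>6 E:7>1)
P1 drop E (A beats it: P:12>4 Q:9>2 S:8>1)
P1→{A,D} P2→{P,Q,S}

Survivors P1:{A,D} P2:{P,Q,S}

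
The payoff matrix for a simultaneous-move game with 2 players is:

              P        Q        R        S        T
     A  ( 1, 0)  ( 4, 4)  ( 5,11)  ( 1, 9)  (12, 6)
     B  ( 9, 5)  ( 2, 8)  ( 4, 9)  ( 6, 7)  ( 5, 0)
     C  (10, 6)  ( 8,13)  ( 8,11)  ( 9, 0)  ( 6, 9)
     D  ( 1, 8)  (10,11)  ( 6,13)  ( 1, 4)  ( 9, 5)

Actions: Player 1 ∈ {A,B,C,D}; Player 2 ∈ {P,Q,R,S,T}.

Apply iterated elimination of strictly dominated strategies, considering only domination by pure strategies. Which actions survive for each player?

P1 drop B (C beats it: P:10>9 Q:8>2 R:8>4 S:9>6 T:6>5)
P2 drop P (Q beats it: A:4>0 C:13>6 D:11>8)
P2 drop S (R beats it: A:11>9 C:11>0 D:13>4)
P2 drop T (R beats it: A:11>6 C:11>9 D:13>5)
P1 drop A (C beats it: Q:8>4 R:8>5)
P1→{C,D} P2→{Q,R}

Remaining: P1:{C,D} P2:{Q,R}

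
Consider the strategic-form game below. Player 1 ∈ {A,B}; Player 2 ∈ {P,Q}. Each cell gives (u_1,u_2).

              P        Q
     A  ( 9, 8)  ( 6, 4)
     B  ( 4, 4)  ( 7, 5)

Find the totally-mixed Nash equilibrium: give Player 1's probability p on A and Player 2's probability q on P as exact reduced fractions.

P1 indiff ⇒ q·9+(1-q)·6 = q·4+(1-q)·7 ⇒ q(5) = (1-q)(1) ⇒ q = 1/6
P2 indiff ⇒ p·8+(1-p)·4 = p·4+(1-p)·5 ⇒ p(4) = (1-p)(1) ⇒ p = 1/5

P1 mixes 1/5 on A; P2 mixes 1/6 on P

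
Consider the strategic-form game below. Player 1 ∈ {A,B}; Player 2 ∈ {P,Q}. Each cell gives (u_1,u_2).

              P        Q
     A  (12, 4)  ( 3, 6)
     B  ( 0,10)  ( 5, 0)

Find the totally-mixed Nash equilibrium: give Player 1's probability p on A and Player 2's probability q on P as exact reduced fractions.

P1 mixes 5/6 on A; P2 mixes 1/7 on P

P1 indiff ⇒ q·12+(1-q)·3 = q·0+(1-q)·5 ⇒ q(12) = (1-q)(2) ⇒ q = 1/7
P2 indiff ⇒ p·4+(1-p)·10 = p·6+(1-p)·0 ⇒ p(-2) = (1-p)(-10) ⇒ p = 5/6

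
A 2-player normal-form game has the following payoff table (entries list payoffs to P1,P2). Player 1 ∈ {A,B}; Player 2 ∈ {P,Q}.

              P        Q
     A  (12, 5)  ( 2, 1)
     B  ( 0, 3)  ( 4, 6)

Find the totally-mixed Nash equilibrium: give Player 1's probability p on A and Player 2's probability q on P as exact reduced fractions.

P1 indiff ⇒ q·12+(1-q)·2 = q·0+(1-q)·4 ⇒ q(12) = (1-q)(2) ⇒ q = 1/7
P2 indiff ⇒ p·5+(1-p)·3 = p·1+(1-p)·6 ⇒ p(4) = (1-p)(3) ⇒ p = 3/7

(p,q) = (3/7, 1/7)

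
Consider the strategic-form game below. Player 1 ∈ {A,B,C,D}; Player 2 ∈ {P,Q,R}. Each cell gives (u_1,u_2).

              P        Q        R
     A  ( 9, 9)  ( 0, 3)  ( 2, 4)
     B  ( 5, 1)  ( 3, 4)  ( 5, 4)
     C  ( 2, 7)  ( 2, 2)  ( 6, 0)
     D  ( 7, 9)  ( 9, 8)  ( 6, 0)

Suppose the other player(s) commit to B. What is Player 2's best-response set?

P2 best: {Q,R}

u_2(P vs B) = 1
u_2(Q vs B) = 4
u_2(R vs B) = 4
max payoff 4 at {Q,R}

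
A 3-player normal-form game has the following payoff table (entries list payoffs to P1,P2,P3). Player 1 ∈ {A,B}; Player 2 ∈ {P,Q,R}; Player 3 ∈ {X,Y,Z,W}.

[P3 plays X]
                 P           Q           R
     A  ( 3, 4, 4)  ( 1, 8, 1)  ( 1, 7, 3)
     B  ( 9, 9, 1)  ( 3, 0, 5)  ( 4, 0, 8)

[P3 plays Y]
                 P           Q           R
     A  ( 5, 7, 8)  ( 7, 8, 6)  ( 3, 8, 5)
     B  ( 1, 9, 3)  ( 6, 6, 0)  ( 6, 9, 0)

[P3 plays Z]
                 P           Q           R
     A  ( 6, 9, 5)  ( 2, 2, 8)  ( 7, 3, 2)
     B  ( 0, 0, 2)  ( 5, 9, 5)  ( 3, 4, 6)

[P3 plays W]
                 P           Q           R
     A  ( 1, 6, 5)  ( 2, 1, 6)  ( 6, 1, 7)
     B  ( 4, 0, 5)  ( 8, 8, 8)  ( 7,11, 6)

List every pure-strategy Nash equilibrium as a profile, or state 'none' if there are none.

Equilibria: none

(A,P,X): not NE [P1→B gives 9>3; P2→Q gives 8>4; P3→Y gives 8>4]
(A,P,Y): not NE [P2→R gives 8>7]
(A,P,Z): not NE [P3→Y gives 8>5]
(A,P,W): not NE [P1→B gives 4>1; P3→Y gives 8>5]
(A,Q,X): not NE [P1→B gives 3>1; P3→Z gives 8>1]
(A,Q,Y): not NE [P3→Z gives 8>6]
(A,Q,Z): not NE [P1→B gives 5>2; P2→P gives 9>2]
(A,Q,W): not NE [P1→B gives 8>2; P2→P gives 6>1; P3→Z gives 8>6]
(A,R,X): not NE [P1→B gives 4>1; P2→Q gives 8>7; P3→W gives 7>3]
(A,R,Y): not NE [P1→B gives 6>3; P3→W gives 7>5]
(A,R,Z): not NE [P2→P gives 9>3; P3→W gives 7>2]
(A,R,W): not NE [P1→B gives 7>6; P2→P gives 6>1]
(B,P,X): not NE [P3→W gives 5>1]
(B,P,Y): not NE [P1→A gives 5>1; P3→W gives 5>3]
(B,P,Z): not NE [P1→A gives 6>0; P2→Q gives 9>0; P3→W gives 5>2]
(B,P,W): not NE [P2→R gives 11>0]
(B,Q,X): not NE [P2→P gives 9>0; P3→W gives 8>5]
(B,Q,Y): not NE [P1→A gives 7>6; P2→R gives 9>6; P3→W gives 8>0]
(B,Q,Z): not NE [P3→W gives 8>5]
(B,Q,W): not NE [P2→R gives 11>8]
(B,R,X): not NE [P2→P gives 9>0]
(B,R,Y): not NE [P3→X gives 8>0]
(B,R,Z): not NE [P1→A gives 7>3; P2→Q gives 9>4; P3→X gives 8>6]
(B,R,W): not NE [P3→X gives 8>6]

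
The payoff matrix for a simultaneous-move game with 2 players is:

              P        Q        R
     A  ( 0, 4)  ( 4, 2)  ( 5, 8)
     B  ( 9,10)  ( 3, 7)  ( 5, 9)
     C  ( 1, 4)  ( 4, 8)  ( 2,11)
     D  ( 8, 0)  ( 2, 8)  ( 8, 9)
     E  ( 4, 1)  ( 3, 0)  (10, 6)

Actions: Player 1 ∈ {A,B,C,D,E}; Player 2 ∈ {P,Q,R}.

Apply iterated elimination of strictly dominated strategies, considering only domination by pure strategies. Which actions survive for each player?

Remaining: P1:{B,D,E} P2:{P,R}

P2 drop Q (R beats it: A:8>2 B:9>7 C:11>8 D:9>8 E:6>0)
P1 drop A (D beats it: P:8>0 R:8>5)
P1 drop C (B beats it: P:9>1 R:5>2)
P1→{B,D,E} P2→{P,R}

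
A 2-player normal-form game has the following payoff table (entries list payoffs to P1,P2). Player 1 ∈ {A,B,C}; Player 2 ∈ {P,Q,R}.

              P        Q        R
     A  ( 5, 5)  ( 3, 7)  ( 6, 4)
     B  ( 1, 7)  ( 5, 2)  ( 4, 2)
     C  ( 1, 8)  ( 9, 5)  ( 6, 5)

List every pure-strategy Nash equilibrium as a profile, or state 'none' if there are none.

(A,P): not NE [P2→Q gives 7>5]
(A,Q): not NE [P1→C gives 9>3]
(A,R): not NE [P2→Q gives 7>4]
(B,P): not NE [P1→A gives 5>1]
(B,Q): not NE [P1→C gives 9>5; P2→P gives 7>2]
(B,R): not NE [P1→C gives 6>4; P2→P gives 7>2]
(C,P): not NE [P1→A gives 5>1]
(C,Q): not NE [P2→P gives 8>5]
(C,R): not NE [P2→P gives 8>5]

PSNE: ∅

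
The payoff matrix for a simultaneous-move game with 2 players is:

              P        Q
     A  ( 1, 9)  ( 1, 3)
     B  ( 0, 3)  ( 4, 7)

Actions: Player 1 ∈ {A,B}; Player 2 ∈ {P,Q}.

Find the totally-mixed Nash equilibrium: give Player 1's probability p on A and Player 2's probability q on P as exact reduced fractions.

P1 mixes 2/5 on A; P2 mixes 3/4 on P

P1 indiff ⇒ q·1+(1-q)·1 = q·0+(1-q)·4 ⇒ q(1) = (1-q)(3) ⇒ q = 3/4
P2 indiff ⇒ p·9+(1-p)·3 = p·3+(1-p)·7 ⇒ p(6) = (1-p)(4) ⇒ p = 2/5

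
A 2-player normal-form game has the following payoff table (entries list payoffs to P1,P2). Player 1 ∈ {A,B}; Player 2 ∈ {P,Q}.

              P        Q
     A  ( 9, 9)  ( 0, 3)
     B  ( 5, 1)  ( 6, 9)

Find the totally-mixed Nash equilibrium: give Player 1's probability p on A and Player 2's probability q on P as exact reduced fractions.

(p,q) = (4/7, 3/5)

P1 indiff ⇒ q·9+(1-q)·0 = q·5+(1-q)·6 ⇒ q(4) = (1-q)(6) ⇒ q = 3/5
P2 indiff ⇒ p·9+(1-p)·1 = p·3+(1-p)·9 ⇒ p(6) = (1-p)(8) ⇒ p = 4/7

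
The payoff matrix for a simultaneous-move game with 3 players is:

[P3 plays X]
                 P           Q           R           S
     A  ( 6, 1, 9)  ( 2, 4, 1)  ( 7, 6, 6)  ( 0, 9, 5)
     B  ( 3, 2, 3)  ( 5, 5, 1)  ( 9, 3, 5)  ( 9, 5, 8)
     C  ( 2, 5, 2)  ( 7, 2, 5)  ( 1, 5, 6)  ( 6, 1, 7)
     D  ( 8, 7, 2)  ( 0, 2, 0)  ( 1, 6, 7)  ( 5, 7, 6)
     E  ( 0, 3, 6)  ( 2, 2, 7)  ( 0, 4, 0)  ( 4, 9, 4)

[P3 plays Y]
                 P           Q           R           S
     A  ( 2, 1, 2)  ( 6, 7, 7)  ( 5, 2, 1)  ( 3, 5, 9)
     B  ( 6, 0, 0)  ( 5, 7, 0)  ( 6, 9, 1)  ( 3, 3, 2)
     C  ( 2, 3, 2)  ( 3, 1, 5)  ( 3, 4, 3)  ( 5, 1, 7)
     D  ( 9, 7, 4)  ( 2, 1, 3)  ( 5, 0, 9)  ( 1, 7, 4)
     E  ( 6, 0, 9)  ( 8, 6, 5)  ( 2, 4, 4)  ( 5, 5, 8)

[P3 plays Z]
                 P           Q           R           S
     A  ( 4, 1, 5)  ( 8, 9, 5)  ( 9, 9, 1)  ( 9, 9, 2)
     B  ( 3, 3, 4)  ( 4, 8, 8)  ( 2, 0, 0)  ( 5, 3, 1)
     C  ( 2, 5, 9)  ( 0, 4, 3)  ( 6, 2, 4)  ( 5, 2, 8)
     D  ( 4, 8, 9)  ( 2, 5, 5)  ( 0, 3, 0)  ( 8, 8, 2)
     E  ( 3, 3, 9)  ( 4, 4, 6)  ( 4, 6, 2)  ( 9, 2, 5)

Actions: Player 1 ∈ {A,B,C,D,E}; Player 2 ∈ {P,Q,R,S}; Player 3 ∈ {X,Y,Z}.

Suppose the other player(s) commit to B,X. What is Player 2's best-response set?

u_2(P vs B,X) = 2
u_2(Q vs B,X) = 5
u_2(R vs B,X) = 3
u_2(S vs B,X) = 5
max payoff 5 at {Q,S}

P2 best: {Q,S}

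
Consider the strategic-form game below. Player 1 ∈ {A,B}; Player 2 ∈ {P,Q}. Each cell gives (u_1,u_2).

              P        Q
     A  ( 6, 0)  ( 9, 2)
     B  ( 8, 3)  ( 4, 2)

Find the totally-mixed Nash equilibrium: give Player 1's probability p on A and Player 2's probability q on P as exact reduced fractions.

p=1/3, q=5/7

P1 indiff ⇒ q·6+(1-q)·9 = q·8+(1-q)·4 ⇒ q(-2) = (1-q)(-5) ⇒ q = 5/7
P2 indiff ⇒ p·0+(1-p)·3 = p·2+(1-p)·2 ⇒ p(-2) = (1-p)(-1) ⇒ p = 1/3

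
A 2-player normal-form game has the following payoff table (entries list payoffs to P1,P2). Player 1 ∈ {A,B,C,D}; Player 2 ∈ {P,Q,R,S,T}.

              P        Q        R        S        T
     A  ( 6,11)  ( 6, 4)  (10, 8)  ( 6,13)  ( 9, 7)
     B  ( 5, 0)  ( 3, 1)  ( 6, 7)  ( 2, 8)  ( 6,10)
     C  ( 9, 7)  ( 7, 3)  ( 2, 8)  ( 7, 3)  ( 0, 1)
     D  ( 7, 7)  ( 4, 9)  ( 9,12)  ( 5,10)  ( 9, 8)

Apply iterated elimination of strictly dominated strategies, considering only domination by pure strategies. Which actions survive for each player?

IESDS → P1:{A,C,D} P2:{P,R,S}

P1 drop B (A beats it: P:6>5 Q:6>3 R:10>6 S:6>2 T:9>6)
P2 drop Q (R beats it: A:8>4 C:8>3 D:12>9)
P2 drop T (R beats it: A:8>7 C:8>1 D:12>8)
P1→{A,C,D} P2→{P,R,S}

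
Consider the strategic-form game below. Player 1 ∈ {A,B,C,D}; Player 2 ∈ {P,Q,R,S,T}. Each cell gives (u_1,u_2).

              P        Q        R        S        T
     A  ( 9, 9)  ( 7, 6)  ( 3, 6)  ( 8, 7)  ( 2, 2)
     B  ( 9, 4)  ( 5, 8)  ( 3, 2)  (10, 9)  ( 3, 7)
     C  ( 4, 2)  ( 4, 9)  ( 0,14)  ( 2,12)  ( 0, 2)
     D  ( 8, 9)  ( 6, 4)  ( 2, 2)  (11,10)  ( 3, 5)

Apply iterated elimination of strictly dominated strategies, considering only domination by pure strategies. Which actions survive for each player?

Survivors P1:{A,B,D} P2:{P,S}

P1 drop C (A beats it: P:9>4 Q:7>4 R:3>0 S:8>2 T:2>0)
P2 drop Q (S beats it: A:7>6 B:9>8 D:10>4)
P2 drop R (P beats it: A:9>6 B:4>2 D:9>2)
P2 drop T (S beats it: A:7>2 B:9>7 D:10>5)
P1→{A,B,D} P2→{P,S}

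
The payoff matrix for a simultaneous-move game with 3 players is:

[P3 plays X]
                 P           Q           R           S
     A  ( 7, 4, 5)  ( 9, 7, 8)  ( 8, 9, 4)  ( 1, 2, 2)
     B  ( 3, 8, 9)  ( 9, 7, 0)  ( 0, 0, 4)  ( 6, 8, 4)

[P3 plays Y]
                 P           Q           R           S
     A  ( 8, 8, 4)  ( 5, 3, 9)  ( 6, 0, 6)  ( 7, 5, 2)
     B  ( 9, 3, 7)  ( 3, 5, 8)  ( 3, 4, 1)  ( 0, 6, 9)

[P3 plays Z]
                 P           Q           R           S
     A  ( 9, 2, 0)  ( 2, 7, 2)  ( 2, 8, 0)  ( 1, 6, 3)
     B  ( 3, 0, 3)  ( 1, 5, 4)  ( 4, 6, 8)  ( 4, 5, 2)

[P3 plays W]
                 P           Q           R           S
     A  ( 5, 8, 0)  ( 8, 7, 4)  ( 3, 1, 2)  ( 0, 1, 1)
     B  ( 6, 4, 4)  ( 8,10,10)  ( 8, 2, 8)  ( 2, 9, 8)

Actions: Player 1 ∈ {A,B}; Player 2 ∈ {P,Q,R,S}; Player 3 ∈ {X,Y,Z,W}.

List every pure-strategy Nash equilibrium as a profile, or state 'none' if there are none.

NE set: (B,Q,W), (B,R,Z)

(A,P,X): not NE [P2→R gives 9>4]
(A,P,Y): not NE [P1→B gives 9>8; P3→X gives 5>4]
(A,P,Z): not NE [P2→R gives 8>2; P3→X gives 5>0]
(A,P,W): not NE [P1→B gives 6>5; P3→X gives 5>0]
(A,Q,X): not NE [P2→R gives 9>7; P3→Y gives 9>8]
(A,Q,Y): not NE [P2→P gives 8>3]
(A,Q,Z): not NE [P2→R gives 8>7; P3→Y gives 9>2]
(A,Q,W): not NE [P2→P gives 8>7; P3→Y gives 9>4]
(A,R,X): not NE [P3→Y gives 6>4]
(A,R,Y): not NE [P2→P gives 8>0]
(A,R,Z): not NE [P1→B gives 4>2; P3→Y gives 6>0]
(A,R,W): not NE [P1→B gives 8>3; P2→P gives 8>1; P3→Y gives 6>2]
(A,S,X): not NE [P1→B gives 6>1; P2→R gives 9>2; P3→Z gives 3>2]
(A,S,Y): not NE [P2→P gives 8>5; P3→Z gives 3>2]
(A,S,Z): not NE [P1→B gives 4>1; P2→R gives 8>6]
(A,S,W): not NE [P1→B gives 2>0; P2→P gives 8>1; P3→Z gives 3>1]
(B,P,X): not NE [P1→A gives 7>3]
(B,P,Y): not NE [P2→S gives 6>3; P3→X gives 9>7]
(B,P,Z): not NE [P1→A gives 9>3; P2→R gives 6>0; P3→X gives 9>3]
(B,P,W): not NE [P2→Q gives 10>4; P3→X gives 9>4]
(B,Q,X): not NE [P2→S gives 8>7; P3→W gives 10>0]
(B,Q,Y): not NE [P1→A gives 5>3; P2→S gives 6>5; P3→W gives 10>8]
(B,Q,Z): not NE [P1→A gives 2>1; P2→R gives 6>5; P3→W gives 10>4]
(B,Q,W): NE
(B,R,X): not NE [P1→A gives 8>0; P2→S gives 8>0; P3→W gives 8>4]
(B,R,Y): not NE [P1→A gives 6>3; P2→S gives 6>4; P3→W gives 8>1]
(B,R,Z): NE
(B,R,W): not NE [P2→Q gives 10>2]
(B,S,X): not NE [P3→Y gives 9>4]
(B,S,Y): not NE [P1→A gives 7>0]
(B,S,Z): not NE [P2→R gives 6>5; P3→Y gives 9>2]
(B,S,W): not NE [P2→Q gives 10>9; P3→Y gives 9>8]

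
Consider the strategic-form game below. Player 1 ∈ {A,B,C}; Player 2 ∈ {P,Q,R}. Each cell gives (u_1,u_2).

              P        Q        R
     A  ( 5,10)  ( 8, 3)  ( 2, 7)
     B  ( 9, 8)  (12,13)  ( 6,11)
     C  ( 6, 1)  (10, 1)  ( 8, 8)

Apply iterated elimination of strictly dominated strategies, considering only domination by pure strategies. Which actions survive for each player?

Remaining: P1:{B,C} P2:{Q,R}

P1 drop A (B beats it: P:9>5 Q:12>8 R:6>2)
P2 drop P (R beats it: B:11>8 C:8>1)
P1→{B,C} P2→{Q,R}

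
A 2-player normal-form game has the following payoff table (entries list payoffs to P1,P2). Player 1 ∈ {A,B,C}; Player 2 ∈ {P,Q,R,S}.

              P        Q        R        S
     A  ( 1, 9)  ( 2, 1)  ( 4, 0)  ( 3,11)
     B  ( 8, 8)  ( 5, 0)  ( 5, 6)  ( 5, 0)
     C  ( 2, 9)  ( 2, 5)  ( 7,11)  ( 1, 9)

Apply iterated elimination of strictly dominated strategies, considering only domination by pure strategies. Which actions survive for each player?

Survivors P1:{B,C} P2:{P,R}

P1 drop A (B beats it: P:8>1 Q:5>2 R:5>4 S:5>3)
P2 drop Q (P beats it: B:8>0 C:9>5)
P2 drop S (R beats it: B:6>0 C:11>9)
P1→{B,C} P2→{P,R}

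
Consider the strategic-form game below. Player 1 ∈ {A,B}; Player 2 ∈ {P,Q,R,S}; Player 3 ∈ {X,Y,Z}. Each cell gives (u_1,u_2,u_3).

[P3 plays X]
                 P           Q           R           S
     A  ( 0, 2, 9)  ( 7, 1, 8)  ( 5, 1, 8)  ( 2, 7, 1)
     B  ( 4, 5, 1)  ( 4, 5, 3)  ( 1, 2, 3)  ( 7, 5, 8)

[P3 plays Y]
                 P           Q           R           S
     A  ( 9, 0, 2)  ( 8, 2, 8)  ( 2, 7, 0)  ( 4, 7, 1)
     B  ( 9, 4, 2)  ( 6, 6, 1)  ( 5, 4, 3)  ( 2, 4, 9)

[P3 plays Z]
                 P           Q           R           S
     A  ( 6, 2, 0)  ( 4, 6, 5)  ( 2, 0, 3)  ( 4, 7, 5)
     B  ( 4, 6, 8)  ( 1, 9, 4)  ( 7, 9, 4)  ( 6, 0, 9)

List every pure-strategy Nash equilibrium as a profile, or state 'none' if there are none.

(A,P,X): not NE [P1→B gives 4>0; P2→S gives 7>2]
(A,P,Y): not NE [P2→S gives 7>0; P3→X gives 9>2]
(A,P,Z): not NE [P2→S gives 7>2; P3→X gives 9>0]
(A,Q,X): not NE [P2→S gives 7>1]
(A,Q,Y): not NE [P2→S gives 7>2]
(A,Q,Z): not NE [P2→S gives 7>6; P3→Y gives 8>5]
(A,R,X): not NE [P2→S gives 7>1]
(A,R,Y): not NE [P1→B gives 5>2; P3→X gives 8>0]
(A,R,Z): not NE [P1→B gives 7>2; P2→S gives 7>0; P3→X gives 8>3]
(A,S,X): not NE [P1→B gives 7>2; P3→Z gives 5>1]
(A,S,Y): not NE [P3→Z gives 5>1]
(A,S,Z): not NE [P1→B gives 6>4]
(B,P,X): not NE [P3→Z gives 8>1]
(B,P,Y): not NE [P2→Q gives 6>4; P3→Z gives 8>2]
(B,P,Z): not NE [P1→A gives 6>4; P2→R gives 9>6]
(B,Q,X): not NE [P1→A gives 7>4; P3→Z gives 4>3]
(B,Q,Y): not NE [P1→A gives 8>6; P3→Z gives 4>1]
(B,Q,Z): not NE [P1→A gives 4>1]
(B,R,X): not NE [P1→A gives 5>1; P2→S gives 5>2; P3→Z gives 4>3]
(B,R,Y): not NE [P2→Q gives 6>4; P3→Z gives 4>3]
(B,R,Z): NE
(B,S,X): not NE [P3→Z gives 9>8]
(B,S,Y): not NE [P1→A gives 4>2; P2→Q gives 6>4]
(B,S,Z): not NE [P2→R gives 9>0]

Nash profiles: (B,R,Z)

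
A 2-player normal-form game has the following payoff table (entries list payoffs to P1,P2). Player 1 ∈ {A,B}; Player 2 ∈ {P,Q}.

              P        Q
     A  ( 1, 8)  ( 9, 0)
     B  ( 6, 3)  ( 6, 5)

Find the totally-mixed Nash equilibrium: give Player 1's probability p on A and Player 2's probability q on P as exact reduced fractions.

P1 indiff ⇒ q·1+(1-q)·9 = q·6+(1-q)·6 ⇒ q(-5) = (1-q)(-3) ⇒ q = 3/8
P2 indiff ⇒ p·8+(1-p)·3 = p·0+(1-p)·5 ⇒ p(8) = (1-p)(2) ⇒ p = 1/5

(p,q) = (1/5, 3/8)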